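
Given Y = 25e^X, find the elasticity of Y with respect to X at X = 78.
Elasticity = 78

Elasticity = (dY/dX) · (X/Y)

dY/dX = 25·e^X
At X = 78: dY/dX = 25·e^78, Y = 25·e^78

Elasticity = (25·e^78) · (78 / (25·e^78)) = 78

Interpretation: for a small percentage change in X, the percentage change in Y is approximately 78.00 times as large.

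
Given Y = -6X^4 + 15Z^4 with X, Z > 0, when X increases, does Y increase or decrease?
Y decreases

Taking the partial derivative:
∂Y/∂X = -24X^3

∂Y/∂X = -24X^3 < 0 (assuming positive values)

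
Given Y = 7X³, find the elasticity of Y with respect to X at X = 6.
Elasticity = 3

Elasticity = (dY/dX) · (X/Y)

dY/dX = 21·X²
At X = 6: dY/dX = 756, Y = 1512

Elasticity = 756 · (6 / 1512) = 3

Interpretation: for a small percentage change in X, the percentage change in Y is approximately 3.00 times as large.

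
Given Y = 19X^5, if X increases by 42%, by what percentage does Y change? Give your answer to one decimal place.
477.4%

For Y = 19X^5:
If X → X(1 + 0.42)
Then Y → Y · (1 + 0.42)^5
     ≈ Y · 5.7735

Percentage change = ((1 + 0.42)^5 − 1) × 100% ≈ 477.4%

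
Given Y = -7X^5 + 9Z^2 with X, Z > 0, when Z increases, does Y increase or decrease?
Y increases

Taking the partial derivative:
∂Y/∂Z = 18Z

∂Y/∂Z = 18Z > 0 (assuming positive values)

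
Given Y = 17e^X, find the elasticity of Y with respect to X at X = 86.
Elasticity = 86

Elasticity = (dY/dX) · (X/Y)

dY/dX = 17·e^X
At X = 86: dY/dX = 17·e^86, Y = 17·e^86

Elasticity = (17·e^86) · (86 / (17·e^86)) = 86

Interpretation: for a small percentage change in X, the percentage change in Y is approximately 86.00 times as large.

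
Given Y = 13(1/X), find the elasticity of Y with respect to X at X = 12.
Elasticity = -1

Elasticity = (dY/dX) · (X/Y)

dY/dX = -13/X²
At X = 12: dY/dX = -13/144, Y = 13/12

Elasticity = (-13/144) · (12 / (13/12)) = -1

Interpretation: for a small percentage change in X, the percentage change in Y is approximately -1.00 times as large.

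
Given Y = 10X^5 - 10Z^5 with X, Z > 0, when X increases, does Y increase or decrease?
Y increases

Taking the partial derivative:
∂Y/∂X = 50X^4

∂Y/∂X = 50X^4 > 0 (assuming positive values)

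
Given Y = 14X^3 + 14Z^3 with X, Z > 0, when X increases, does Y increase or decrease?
Y increases

Taking the partial derivative:
∂Y/∂X = 42X^2

∂Y/∂X = 42X^2 > 0 (assuming positive values)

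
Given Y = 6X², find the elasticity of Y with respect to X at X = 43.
Elasticity = 2

Elasticity = (dY/dX) · (X/Y)

dY/dX = 12·X
At X = 43: dY/dX = 516, Y = 11094

Elasticity = 516 · (43 / 11094) = 2

Interpretation: for a small percentage change in X, the percentage change in Y is approximately 2.00 times as large.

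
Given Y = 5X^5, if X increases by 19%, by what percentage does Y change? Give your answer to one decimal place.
138.6%

For Y = 5X^5:
If X → X(1 + 0.19)
Then Y → Y · (1 + 0.19)^5
     ≈ Y · 2.3864

Percentage change = ((1 + 0.19)^5 − 1) × 100% ≈ 138.6%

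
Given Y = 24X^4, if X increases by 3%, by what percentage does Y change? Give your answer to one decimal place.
12.6%

For Y = 24X^4:
If X → X(1 + 0.03)
Then Y → Y · (1 + 0.03)^4
     ≈ Y · 1.1255

Percentage change = ((1 + 0.03)^4 − 1) × 100% ≈ 12.6%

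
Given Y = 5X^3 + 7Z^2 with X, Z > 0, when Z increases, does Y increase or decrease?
Y increases

Taking the partial derivative:
∂Y/∂Z = 14Z

∂Y/∂Z = 14Z > 0 (assuming positive values)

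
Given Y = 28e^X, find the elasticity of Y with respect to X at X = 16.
Elasticity = 16

Elasticity = (dY/dX) · (X/Y)

dY/dX = 28·e^X
At X = 16: dY/dX = 28·e^16, Y = 28·e^16

Elasticity = (28·e^16) · (16 / (28·e^16)) = 16

Interpretation: for a small percentage change in X, the percentage change in Y is approximately 16.00 times as large.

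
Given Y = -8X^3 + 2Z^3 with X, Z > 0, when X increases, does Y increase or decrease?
Y decreases

Taking the partial derivative:
∂Y/∂X = -24X^2

∂Y/∂X = -24X^2 < 0 (assuming positive values)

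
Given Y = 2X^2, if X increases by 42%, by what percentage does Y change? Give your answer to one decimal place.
101.6%

For Y = 2X^2:
If X → X(1 + 0.42)
Then Y → Y · (1 + 0.42)^2
     = Y · 2.0164

Percentage change = ((1 + 0.42)^2 − 1) × 100% ≈ 101.6%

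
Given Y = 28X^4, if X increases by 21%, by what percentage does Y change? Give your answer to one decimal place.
114.4%

For Y = 28X^4:
If X → X(1 + 0.21)
Then Y → Y · (1 + 0.21)^4
     ≈ Y · 2.1436

Percentage change = ((1 + 0.21)^4 − 1) × 100% ≈ 114.4%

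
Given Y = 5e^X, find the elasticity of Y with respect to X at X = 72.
Elasticity = 72

Elasticity = (dY/dX) · (X/Y)

dY/dX = 5·e^X
At X = 72: dY/dX = 5·e^72, Y = 5·e^72

Elasticity = (5·e^72) · (72 / (5·e^72)) = 72

Interpretation: for a small percentage change in X, the percentage change in Y is approximately 72.00 times as large.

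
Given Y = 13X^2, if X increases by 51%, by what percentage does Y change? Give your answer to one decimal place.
128.0%

For Y = 13X^2:
If X → X(1 + 0.51)
Then Y → Y · (1 + 0.51)^2
     = Y · 2.2801

Percentage change = ((1 + 0.51)^2 − 1) × 100% ≈ 128.0%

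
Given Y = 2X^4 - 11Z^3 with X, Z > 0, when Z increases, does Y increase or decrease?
Y decreases

Taking the partial derivative:
∂Y/∂Z = -33Z^2

∂Y/∂Z = -33Z^2 < 0 (assuming positive values)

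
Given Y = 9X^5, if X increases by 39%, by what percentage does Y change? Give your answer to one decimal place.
418.9%

For Y = 9X^5:
If X → X(1 + 0.39)
Then Y → Y · (1 + 0.39)^5
     ≈ Y · 5.1889

Percentage change = ((1 + 0.39)^5 − 1) × 100% ≈ 418.9%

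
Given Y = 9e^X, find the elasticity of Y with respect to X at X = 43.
Elasticity = 43

Elasticity = (dY/dX) · (X/Y)

dY/dX = 9·e^X
At X = 43: dY/dX = 9·e^43, Y = 9·e^43

Elasticity = (9·e^43) · (43 / (9·e^43)) = 43

Interpretation: for a small percentage change in X, the percentage change in Y is approximately 43.00 times as large.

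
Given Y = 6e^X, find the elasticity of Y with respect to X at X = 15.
Elasticity = 15

Elasticity = (dY/dX) · (X/Y)

dY/dX = 6·e^X
At X = 15: dY/dX = 6·e^15, Y = 6·e^15

Elasticity = (6·e^15) · (15 / (6·e^15)) = 15

Interpretation: for a small percentage change in X, the percentage change in Y is approximately 15.00 times as large.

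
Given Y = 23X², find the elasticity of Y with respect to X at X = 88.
Elasticity = 2

Elasticity = (dY/dX) · (X/Y)

dY/dX = 46·X
At X = 88: dY/dX = 4048, Y = 178112

Elasticity = 4048 · (88 / 178112) = 2

Interpretation: for a small percentage change in X, the percentage change in Y is approximately 2.00 times as large.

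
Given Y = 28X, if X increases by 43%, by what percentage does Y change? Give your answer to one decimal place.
43.0%

For Y = 28X:
If X → X(1 + 0.43)
Then Y → Y · (1 + 0.43)^1
     = Y · 1.4300

Percentage change = ((1 + 0.43)^1 − 1) × 100% = 43.0%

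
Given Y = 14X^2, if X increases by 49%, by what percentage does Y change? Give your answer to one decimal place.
122.0%

For Y = 14X^2:
If X → X(1 + 0.49)
Then Y → Y · (1 + 0.49)^2
     = Y · 2.2201

Percentage change = ((1 + 0.49)^2 − 1) × 100% ≈ 122.0%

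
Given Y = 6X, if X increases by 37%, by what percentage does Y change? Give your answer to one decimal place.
37.0%

For Y = 6X:
If X → X(1 + 0.37)
Then Y → Y · (1 + 0.37)^1
     = Y · 1.3700

Percentage change = ((1 + 0.37)^1 − 1) × 100% = 37.0%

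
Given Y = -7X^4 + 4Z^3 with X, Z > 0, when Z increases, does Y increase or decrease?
Y increases

Taking the partial derivative:
∂Y/∂Z = 12Z^2

∂Y/∂Z = 12Z^2 > 0 (assuming positive values)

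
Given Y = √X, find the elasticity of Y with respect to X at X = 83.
Elasticity = 1/2

Elasticity = (dY/dX) · (X/Y)

dY/dX = 1/(2·√X)
At X = 83: dY/dX = √83/166, Y = √83

Elasticity = (√83/166) · (83 / (√83)) = 1/2

Interpretation: for a small percentage change in X, the percentage change in Y is approximately 0.50 times as large.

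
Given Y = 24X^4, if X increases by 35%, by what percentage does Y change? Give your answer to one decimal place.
232.2%

For Y = 24X^4:
If X → X(1 + 0.35)
Then Y → Y · (1 + 0.35)^4
     ≈ Y · 3.3215

Percentage change = ((1 + 0.35)^4 − 1) × 100% ≈ 232.2%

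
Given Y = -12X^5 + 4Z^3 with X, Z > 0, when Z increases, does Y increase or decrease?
Y increases

Taking the partial derivative:
∂Y/∂Z = 12Z^2

∂Y/∂Z = 12Z^2 > 0 (assuming positive values)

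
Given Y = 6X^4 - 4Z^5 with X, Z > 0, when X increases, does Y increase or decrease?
Y increases

Taking the partial derivative:
∂Y/∂X = 24X^3

∂Y/∂X = 24X^3 > 0 (assuming positive values)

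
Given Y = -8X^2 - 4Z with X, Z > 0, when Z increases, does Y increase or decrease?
Y decreases

Taking the partial derivative:
∂Y/∂Z = -4

∂Y/∂Z = -4 < 0 (assuming positive values)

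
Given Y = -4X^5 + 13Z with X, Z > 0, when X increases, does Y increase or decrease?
Y decreases

Taking the partial derivative:
∂Y/∂X = -20X^4

∂Y/∂X = -20X^4 < 0 (assuming positive values)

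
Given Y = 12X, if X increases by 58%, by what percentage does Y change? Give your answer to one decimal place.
58.0%

For Y = 12X:
If X → X(1 + 0.58)
Then Y → Y · (1 + 0.58)^1
     = Y · 1.5800

Percentage change = ((1 + 0.58)^1 − 1) × 100% = 58.0%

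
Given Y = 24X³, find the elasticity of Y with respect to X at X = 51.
Elasticity = 3

Elasticity = (dY/dX) · (X/Y)

dY/dX = 72·X²
At X = 51: dY/dX = 187272, Y = 3183624

Elasticity = 187272 · (51 / 3183624) = 3

Interpretation: for a small percentage change in X, the percentage change in Y is approximately 3.00 times as large.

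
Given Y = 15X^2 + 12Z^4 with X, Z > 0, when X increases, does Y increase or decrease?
Y increases

Taking the partial derivative:
∂Y/∂X = 30X

∂Y/∂X = 30X > 0 (assuming positive values)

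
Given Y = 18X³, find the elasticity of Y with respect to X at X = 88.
Elasticity = 3

Elasticity = (dY/dX) · (X/Y)

dY/dX = 54·X²
At X = 88: dY/dX = 418176, Y = 12266496

Elasticity = 418176 · (88 / 12266496) = 3

Interpretation: for a small percentage change in X, the percentage change in Y is approximately 3.00 times as large.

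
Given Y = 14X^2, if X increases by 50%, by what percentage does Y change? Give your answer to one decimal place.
125.0%

For Y = 14X^2:
If X → X(1 + 0.5)
Then Y → Y · (1 + 0.5)^2
     = Y · 2.2500

Percentage change = ((1 + 0.5)^2 − 1) × 100% = 125.0%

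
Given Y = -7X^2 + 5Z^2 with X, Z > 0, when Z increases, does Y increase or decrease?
Y increases

Taking the partial derivative:
∂Y/∂Z = 10Z

∂Y/∂Z = 10Z > 0 (assuming positive values)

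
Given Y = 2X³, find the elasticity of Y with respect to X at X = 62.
Elasticity = 3

Elasticity = (dY/dX) · (X/Y)

dY/dX = 6·X²
At X = 62: dY/dX = 23064, Y = 476656

Elasticity = 23064 · (62 / 476656) = 3

Interpretation: for a small percentage change in X, the percentage change in Y is approximately 3.00 times as large.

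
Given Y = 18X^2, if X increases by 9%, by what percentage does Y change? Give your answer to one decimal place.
18.8%

For Y = 18X^2:
If X → X(1 + 0.09)
Then Y → Y · (1 + 0.09)^2
     = Y · 1.1881

Percentage change = ((1 + 0.09)^2 − 1) × 100% ≈ 18.8%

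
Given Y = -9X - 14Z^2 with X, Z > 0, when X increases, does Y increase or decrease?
Y decreases

Taking the partial derivative:
∂Y/∂X = -9

∂Y/∂X = -9 < 0 (assuming positive values)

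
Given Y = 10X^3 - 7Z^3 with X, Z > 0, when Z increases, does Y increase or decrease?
Y decreases

Taking the partial derivative:
∂Y/∂Z = -21Z^2

∂Y/∂Z = -21Z^2 < 0 (assuming positive values)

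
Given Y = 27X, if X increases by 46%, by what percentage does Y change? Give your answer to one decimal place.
46.0%

For Y = 27X:
If X → X(1 + 0.46)
Then Y → Y · (1 + 0.46)^1
     = Y · 1.4600

Percentage change = ((1 + 0.46)^1 − 1) × 100% = 46.0%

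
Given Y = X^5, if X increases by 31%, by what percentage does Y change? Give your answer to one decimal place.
285.8%

For Y = X^5:
If X → X(1 + 0.31)
Then Y → Y · (1 + 0.31)^5
     ≈ Y · 3.8579

Percentage change = ((1 + 0.31)^5 − 1) × 100% ≈ 285.8%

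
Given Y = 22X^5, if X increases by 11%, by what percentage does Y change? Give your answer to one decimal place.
68.5%

For Y = 22X^5:
If X → X(1 + 0.11)
Then Y → Y · (1 + 0.11)^5
     ≈ Y · 1.6851

Percentage change = ((1 + 0.11)^5 − 1) × 100% ≈ 68.5%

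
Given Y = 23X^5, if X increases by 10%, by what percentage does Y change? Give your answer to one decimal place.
61.1%

For Y = 23X^5:
If X → X(1 + 0.1)
Then Y → Y · (1 + 0.1)^5
     ≈ Y · 1.6105

Percentage change = ((1 + 0.1)^5 − 1) × 100% ≈ 61.1%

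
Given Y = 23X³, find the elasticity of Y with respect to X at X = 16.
Elasticity = 3

Elasticity = (dY/dX) · (X/Y)

dY/dX = 69·X²
At X = 16: dY/dX = 17664, Y = 94208

Elasticity = 17664 · (16 / 94208) = 3

Interpretation: for a small percentage change in X, the percentage change in Y is approximately 3.00 times as large.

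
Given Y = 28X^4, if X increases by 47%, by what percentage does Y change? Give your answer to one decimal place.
366.9%

For Y = 28X^4:
If X → X(1 + 0.47)
Then Y → Y · (1 + 0.47)^4
     ≈ Y · 4.6695

Percentage change = ((1 + 0.47)^4 − 1) × 100% ≈ 366.9%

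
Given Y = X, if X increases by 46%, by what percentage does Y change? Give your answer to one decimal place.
46.0%

For Y = X:
If X → X(1 + 0.46)
Then Y → Y · (1 + 0.46)^1
     = Y · 1.4600

Percentage change = ((1 + 0.46)^1 − 1) × 100% = 46.0%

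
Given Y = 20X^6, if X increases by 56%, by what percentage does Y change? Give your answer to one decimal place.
1341.3%

For Y = 20X^6:
If X → X(1 + 0.56)
Then Y → Y · (1 + 0.56)^6
     ≈ Y · 14.4128

Percentage change = ((1 + 0.56)^6 − 1) × 100% ≈ 1341.3%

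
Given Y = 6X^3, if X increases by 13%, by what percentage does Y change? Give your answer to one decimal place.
44.3%

For Y = 6X^3:
If X → X(1 + 0.13)
Then Y → Y · (1 + 0.13)^3
     ≈ Y · 1.4429

Percentage change = ((1 + 0.13)^3 − 1) × 100% ≈ 44.3%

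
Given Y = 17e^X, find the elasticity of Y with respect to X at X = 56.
Elasticity = 56

Elasticity = (dY/dX) · (X/Y)

dY/dX = 17·e^X
At X = 56: dY/dX = 17·e^56, Y = 17·e^56

Elasticity = (17·e^56) · (56 / (17·e^56)) = 56

Interpretation: for a small percentage change in X, the percentage change in Y is approximately 56.00 times as large.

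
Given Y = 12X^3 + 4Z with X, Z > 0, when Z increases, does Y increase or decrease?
Y increases

Taking the partial derivative:
∂Y/∂Z = 4

∂Y/∂Z = 4 > 0 (assuming positive values)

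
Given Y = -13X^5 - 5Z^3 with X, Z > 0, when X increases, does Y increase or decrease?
Y decreases

Taking the partial derivative:
∂Y/∂X = -65X^4

∂Y/∂X = -65X^4 < 0 (assuming positive values)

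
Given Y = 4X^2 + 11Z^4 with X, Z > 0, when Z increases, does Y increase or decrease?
Y increases

Taking the partial derivative:
∂Y/∂Z = 44Z^3

∂Y/∂Z = 44Z^3 > 0 (assuming positive values)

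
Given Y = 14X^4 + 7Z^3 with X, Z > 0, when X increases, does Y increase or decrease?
Y increases

Taking the partial derivative:
∂Y/∂X = 56X^3

∂Y/∂X = 56X^3 > 0 (assuming positive values)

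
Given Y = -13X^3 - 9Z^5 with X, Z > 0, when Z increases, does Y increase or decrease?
Y decreases

Taking the partial derivative:
∂Y/∂Z = -45Z^4

∂Y/∂Z = -45Z^4 < 0 (assuming positive values)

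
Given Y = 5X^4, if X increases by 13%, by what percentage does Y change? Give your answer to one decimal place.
63.0%

For Y = 5X^4:
If X → X(1 + 0.13)
Then Y → Y · (1 + 0.13)^4
     ≈ Y · 1.6305

Percentage change = ((1 + 0.13)^4 − 1) × 100% ≈ 63.0%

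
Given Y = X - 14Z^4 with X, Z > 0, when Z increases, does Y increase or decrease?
Y decreases

Taking the partial derivative:
∂Y/∂Z = -56Z^3

∂Y/∂Z = -56Z^3 < 0 (assuming positive values)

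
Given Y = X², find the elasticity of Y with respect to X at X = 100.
Elasticity = 2

Elasticity = (dY/dX) · (X/Y)

dY/dX = 2·X
At X = 100: dY/dX = 200, Y = 10000

Elasticity = 200 · (100 / 10000) = 2

Interpretation: for a small percentage change in X, the percentage change in Y is approximately 2.00 times as large.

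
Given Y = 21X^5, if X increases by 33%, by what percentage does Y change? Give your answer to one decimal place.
316.2%

For Y = 21X^5:
If X → X(1 + 0.33)
Then Y → Y · (1 + 0.33)^5
     ≈ Y · 4.1616

Percentage change = ((1 + 0.33)^5 − 1) × 100% ≈ 316.2%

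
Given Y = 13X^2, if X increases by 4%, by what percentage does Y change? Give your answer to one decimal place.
8.2%

For Y = 13X^2:
If X → X(1 + 0.04)
Then Y → Y · (1 + 0.04)^2
     = Y · 1.0816

Percentage change = ((1 + 0.04)^2 − 1) × 100% ≈ 8.2%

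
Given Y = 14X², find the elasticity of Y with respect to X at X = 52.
Elasticity = 2

Elasticity = (dY/dX) · (X/Y)

dY/dX = 28·X
At X = 52: dY/dX = 1456, Y = 37856

Elasticity = 1456 · (52 / 37856) = 2

Interpretation: for a small percentage change in X, the percentage change in Y is approximately 2.00 times as large.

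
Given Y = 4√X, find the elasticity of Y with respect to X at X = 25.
Elasticity = 1/2

Elasticity = (dY/dX) · (X/Y)

dY/dX = 2/√X
At X = 25: dY/dX = 2/5, Y = 20

Elasticity = (2/5) · (25 / 20) = 1/2

Interpretation: for a small percentage change in X, the percentage change in Y is approximately 0.50 times as large.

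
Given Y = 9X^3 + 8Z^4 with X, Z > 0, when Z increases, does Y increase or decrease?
Y increases

Taking the partial derivative:
∂Y/∂Z = 32Z^3

∂Y/∂Z = 32Z^3 > 0 (assuming positive values)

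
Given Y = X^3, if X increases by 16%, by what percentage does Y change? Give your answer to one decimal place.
56.1%

For Y = X^3:
If X → X(1 + 0.16)
Then Y → Y · (1 + 0.16)^3
     ≈ Y · 1.5609

Percentage change = ((1 + 0.16)^3 − 1) × 100% ≈ 56.1%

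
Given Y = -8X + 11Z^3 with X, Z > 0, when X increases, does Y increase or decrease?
Y decreases

Taking the partial derivative:
∂Y/∂X = -8

∂Y/∂X = -8 < 0 (assuming positive values)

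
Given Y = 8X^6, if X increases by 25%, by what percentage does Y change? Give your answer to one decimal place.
281.5%

For Y = 8X^6:
If X → X(1 + 0.25)
Then Y → Y · (1 + 0.25)^6
     ≈ Y · 3.8147

Percentage change = ((1 + 0.25)^6 − 1) × 100% ≈ 281.5%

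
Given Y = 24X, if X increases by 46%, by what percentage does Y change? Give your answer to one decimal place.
46.0%

For Y = 24X:
If X → X(1 + 0.46)
Then Y → Y · (1 + 0.46)^1
     = Y · 1.4600

Percentage change = ((1 + 0.46)^1 − 1) × 100% = 46.0%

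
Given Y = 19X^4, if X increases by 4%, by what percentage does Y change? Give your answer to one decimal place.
17.0%

For Y = 19X^4:
If X → X(1 + 0.04)
Then Y → Y · (1 + 0.04)^4
     ≈ Y · 1.1699

Percentage change = ((1 + 0.04)^4 − 1) × 100% ≈ 17.0%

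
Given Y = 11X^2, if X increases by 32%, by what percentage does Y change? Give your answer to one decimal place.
74.2%

For Y = 11X^2:
If X → X(1 + 0.32)
Then Y → Y · (1 + 0.32)^2
     = Y · 1.7424

Percentage change = ((1 + 0.32)^2 − 1) × 100% ≈ 74.2%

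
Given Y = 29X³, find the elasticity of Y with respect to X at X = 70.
Elasticity = 3

Elasticity = (dY/dX) · (X/Y)

dY/dX = 87·X²
At X = 70: dY/dX = 426300, Y = 9947000

Elasticity = 426300 · (70 / 9947000) = 3

Interpretation: for a small percentage change in X, the percentage change in Y is approximately 3.00 times as large.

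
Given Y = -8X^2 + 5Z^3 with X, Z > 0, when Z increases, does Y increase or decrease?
Y increases

Taking the partial derivative:
∂Y/∂Z = 15Z^2

∂Y/∂Z = 15Z^2 > 0 (assuming positive values)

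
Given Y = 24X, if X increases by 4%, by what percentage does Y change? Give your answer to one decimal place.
4.0%

For Y = 24X:
If X → X(1 + 0.04)
Then Y → Y · (1 + 0.04)^1
     = Y · 1.0400

Percentage change = ((1 + 0.04)^1 − 1) × 100% = 4.0%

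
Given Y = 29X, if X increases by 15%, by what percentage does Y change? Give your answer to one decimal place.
15.0%

For Y = 29X:
If X → X(1 + 0.15)
Then Y → Y · (1 + 0.15)^1
     = Y · 1.1500

Percentage change = ((1 + 0.15)^1 − 1) × 100% = 15.0%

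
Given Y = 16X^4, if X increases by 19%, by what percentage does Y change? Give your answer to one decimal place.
100.5%

For Y = 16X^4:
If X → X(1 + 0.19)
Then Y → Y · (1 + 0.19)^4
     ≈ Y · 2.0053

Percentage change = ((1 + 0.19)^4 − 1) × 100% ≈ 100.5%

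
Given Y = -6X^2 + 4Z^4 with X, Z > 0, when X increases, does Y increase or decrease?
Y decreases

Taking the partial derivative:
∂Y/∂X = -12X

∂Y/∂X = -12X < 0 (assuming positive values)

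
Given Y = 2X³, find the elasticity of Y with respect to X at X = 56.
Elasticity = 3

Elasticity = (dY/dX) · (X/Y)

dY/dX = 6·X²
At X = 56: dY/dX = 18816, Y = 351232

Elasticity = 18816 · (56 / 351232) = 3

Interpretation: for a small percentage change in X, the percentage change in Y is approximately 3.00 times as large.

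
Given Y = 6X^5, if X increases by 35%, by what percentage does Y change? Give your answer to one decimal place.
348.4%

For Y = 6X^5:
If X → X(1 + 0.35)
Then Y → Y · (1 + 0.35)^5
     ≈ Y · 4.4840

Percentage change = ((1 + 0.35)^5 − 1) × 100% ≈ 348.4%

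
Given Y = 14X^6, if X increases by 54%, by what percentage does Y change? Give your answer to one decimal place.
1233.9%

For Y = 14X^6:
If X → X(1 + 0.54)
Then Y → Y · (1 + 0.54)^6
     ≈ Y · 13.3390

Percentage change = ((1 + 0.54)^6 − 1) × 100% ≈ 1233.9%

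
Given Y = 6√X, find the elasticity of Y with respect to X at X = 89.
Elasticity = 1/2

Elasticity = (dY/dX) · (X/Y)

dY/dX = 3/√X
At X = 89: dY/dX = 3·√89/89, Y = 6·√89

Elasticity = (3·√89/89) · (89 / (6·√89)) = 1/2

Interpretation: for a small percentage change in X, the percentage change in Y is approximately 0.50 times as large.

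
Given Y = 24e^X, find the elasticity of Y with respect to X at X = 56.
Elasticity = 56

Elasticity = (dY/dX) · (X/Y)

dY/dX = 24·e^X
At X = 56: dY/dX = 24·e^56, Y = 24·e^56

Elasticity = (24·e^56) · (56 / (24·e^56)) = 56

Interpretation: for a small percentage change in X, the percentage change in Y is approximately 56.00 times as large.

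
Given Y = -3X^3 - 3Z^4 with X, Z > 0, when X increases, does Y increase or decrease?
Y decreases

Taking the partial derivative:
∂Y/∂X = -9X^2

∂Y/∂X = -9X^2 < 0 (assuming positive values)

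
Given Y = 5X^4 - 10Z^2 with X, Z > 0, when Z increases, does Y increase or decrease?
Y decreases

Taking the partial derivative:
∂Y/∂Z = -20Z

∂Y/∂Z = -20Z < 0 (assuming positive values)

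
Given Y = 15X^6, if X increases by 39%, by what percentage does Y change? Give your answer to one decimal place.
621.3%

For Y = 15X^6:
If X → X(1 + 0.39)
Then Y → Y · (1 + 0.39)^6
     ≈ Y · 7.2125

Percentage change = ((1 + 0.39)^6 − 1) × 100% ≈ 621.3%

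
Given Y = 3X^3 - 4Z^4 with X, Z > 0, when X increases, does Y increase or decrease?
Y increases

Taking the partial derivative:
∂Y/∂X = 9X^2

∂Y/∂X = 9X^2 > 0 (assuming positive values)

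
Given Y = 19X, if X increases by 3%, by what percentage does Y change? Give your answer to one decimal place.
3.0%

For Y = 19X:
If X → X(1 + 0.03)
Then Y → Y · (1 + 0.03)^1
     = Y · 1.0300

Percentage change = ((1 + 0.03)^1 − 1) × 100% = 3.0%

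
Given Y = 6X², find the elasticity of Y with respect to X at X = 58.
Elasticity = 2

Elasticity = (dY/dX) · (X/Y)

dY/dX = 12·X
At X = 58: dY/dX = 696, Y = 20184

Elasticity = 696 · (58 / 20184) = 2

Interpretation: for a small percentage change in X, the percentage change in Y is approximately 2.00 times as large.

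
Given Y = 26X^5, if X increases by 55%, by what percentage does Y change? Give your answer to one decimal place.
794.7%

For Y = 26X^5:
If X → X(1 + 0.55)
Then Y → Y · (1 + 0.55)^5
     ≈ Y · 8.9466

Percentage change = ((1 + 0.55)^5 − 1) × 100% ≈ 794.7%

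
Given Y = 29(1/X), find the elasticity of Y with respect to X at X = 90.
Elasticity = -1

Elasticity = (dY/dX) · (X/Y)

dY/dX = -29/X²
At X = 90: dY/dX = -29/8100, Y = 29/90

Elasticity = (-29/8100) · (90 / (29/90)) = -1

Interpretation: for a small percentage change in X, the percentage change in Y is approximately -1.00 times as large.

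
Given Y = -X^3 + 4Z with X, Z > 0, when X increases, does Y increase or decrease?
Y decreases

Taking the partial derivative:
∂Y/∂X = -3X^2

∂Y/∂X = -3X^2 < 0 (assuming positive values)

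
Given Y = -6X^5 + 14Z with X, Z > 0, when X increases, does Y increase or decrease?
Y decreases

Taking the partial derivative:
∂Y/∂X = -30X^4

∂Y/∂X = -30X^4 < 0 (assuming positive values)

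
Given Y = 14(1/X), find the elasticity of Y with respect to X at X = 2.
Elasticity = -1

Elasticity = (dY/dX) · (X/Y)

dY/dX = -14/X²
At X = 2: dY/dX = -7/2, Y = 7

Elasticity = (-7/2) · (2 / 7) = -1

Interpretation: for a small percentage change in X, the percentage change in Y is approximately -1.00 times as large.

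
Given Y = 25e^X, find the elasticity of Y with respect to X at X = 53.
Elasticity = 53

Elasticity = (dY/dX) · (X/Y)

dY/dX = 25·e^X
At X = 53: dY/dX = 25·e^53, Y = 25·e^53

Elasticity = (25·e^53) · (53 / (25·e^53)) = 53

Interpretation: for a small percentage change in X, the percentage change in Y is approximately 53.00 times as large.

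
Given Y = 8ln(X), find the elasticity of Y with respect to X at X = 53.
Elasticity = 1/ln(53) ≈ 0.2519

Elasticity = (dY/dX) · (X/Y)

dY/dX = 8/X
At X = 53: dY/dX = 8/53, Y = 8·ln(53)

Elasticity = (8/53) · (53 / (8·ln(53))) = 1/ln(53) ≈ 0.2519

Interpretation: for a small percentage change in X, the percentage change in Y is approximately 0.25 times as large.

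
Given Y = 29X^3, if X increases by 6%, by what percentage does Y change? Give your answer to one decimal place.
19.1%

For Y = 29X^3:
If X → X(1 + 0.06)
Then Y → Y · (1 + 0.06)^3
     ≈ Y · 1.1910

Percentage change = ((1 + 0.06)^3 − 1) × 100% ≈ 19.1%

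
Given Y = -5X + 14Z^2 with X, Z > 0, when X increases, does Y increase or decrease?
Y decreases

Taking the partial derivative:
∂Y/∂X = -5

∂Y/∂X = -5 < 0 (assuming positive values)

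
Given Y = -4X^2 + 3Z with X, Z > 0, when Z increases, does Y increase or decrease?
Y increases

Taking the partial derivative:
∂Y/∂Z = 3

∂Y/∂Z = 3 > 0 (assuming positive values)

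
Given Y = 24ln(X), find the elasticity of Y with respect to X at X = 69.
Elasticity = 1/ln(69) ≈ 0.2362

Elasticity = (dY/dX) · (X/Y)

dY/dX = 24/X
At X = 69: dY/dX = 8/23, Y = 24·ln(69)

Elasticity = (8/23) · (69 / (24·ln(69))) = 1/ln(69) ≈ 0.2362

Interpretation: for a small percentage change in X, the percentage change in Y is approximately 0.24 times as large.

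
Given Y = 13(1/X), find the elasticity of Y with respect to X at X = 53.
Elasticity = -1

Elasticity = (dY/dX) · (X/Y)

dY/dX = -13/X²
At X = 53: dY/dX = -13/2809, Y = 13/53

Elasticity = (-13/2809) · (53 / (13/53)) = -1

Interpretation: for a small percentage change in X, the percentage change in Y is approximately -1.00 times as large.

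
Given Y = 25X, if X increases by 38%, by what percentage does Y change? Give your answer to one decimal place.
38.0%

For Y = 25X:
If X → X(1 + 0.38)
Then Y → Y · (1 + 0.38)^1
     = Y · 1.3800

Percentage change = ((1 + 0.38)^1 − 1) × 100% = 38.0%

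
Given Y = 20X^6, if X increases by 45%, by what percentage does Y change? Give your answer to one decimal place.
829.4%

For Y = 20X^6:
If X → X(1 + 0.45)
Then Y → Y · (1 + 0.45)^6
     ≈ Y · 9.2941

Percentage change = ((1 + 0.45)^6 − 1) × 100% ≈ 829.4%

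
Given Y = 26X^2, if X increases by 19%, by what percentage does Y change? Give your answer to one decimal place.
41.6%

For Y = 26X^2:
If X → X(1 + 0.19)
Then Y → Y · (1 + 0.19)^2
     = Y · 1.4161

Percentage change = ((1 + 0.19)^2 − 1) × 100% ≈ 41.6%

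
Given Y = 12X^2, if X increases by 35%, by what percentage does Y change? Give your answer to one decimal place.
82.3%

For Y = 12X^2:
If X → X(1 + 0.35)
Then Y → Y · (1 + 0.35)^2
     = Y · 1.8225

Percentage change = ((1 + 0.35)^2 − 1) × 100% ≈ 82.3%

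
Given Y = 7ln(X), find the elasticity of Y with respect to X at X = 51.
Elasticity = 1/ln(51) ≈ 0.2543

Elasticity = (dY/dX) · (X/Y)

dY/dX = 7/X
At X = 51: dY/dX = 7/51, Y = 7·ln(51)

Elasticity = (7/51) · (51 / (7·ln(51))) = 1/ln(51) ≈ 0.2543

Interpretation: for a small percentage change in X, the percentage change in Y is approximately 0.25 times as large.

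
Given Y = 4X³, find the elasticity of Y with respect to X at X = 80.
Elasticity = 3

Elasticity = (dY/dX) · (X/Y)

dY/dX = 12·X²
At X = 80: dY/dX = 76800, Y = 2048000

Elasticity = 76800 · (80 / 2048000) = 3

Interpretation: for a small percentage change in X, the percentage change in Y is approximately 3.00 times as large.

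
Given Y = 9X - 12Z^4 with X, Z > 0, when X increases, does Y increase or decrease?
Y increases

Taking the partial derivative:
∂Y/∂X = 9

∂Y/∂X = 9 > 0 (assuming positive values)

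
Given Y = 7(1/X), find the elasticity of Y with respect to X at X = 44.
Elasticity = -1

Elasticity = (dY/dX) · (X/Y)

dY/dX = -7/X²
At X = 44: dY/dX = -7/1936, Y = 7/44

Elasticity = (-7/1936) · (44 / (7/44)) = -1

Interpretation: for a small percentage change in X, the percentage change in Y is approximately -1.00 times as large.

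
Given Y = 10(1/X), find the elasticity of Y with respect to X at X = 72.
Elasticity = -1

Elasticity = (dY/dX) · (X/Y)

dY/dX = -10/X²
At X = 72: dY/dX = -5/2592, Y = 5/36

Elasticity = (-5/2592) · (72 / (5/36)) = -1

Interpretation: for a small percentage change in X, the percentage change in Y is approximately -1.00 times as large.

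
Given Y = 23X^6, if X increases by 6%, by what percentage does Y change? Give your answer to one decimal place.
41.9%

For Y = 23X^6:
If X → X(1 + 0.06)
Then Y → Y · (1 + 0.06)^6
     ≈ Y · 1.4185

Percentage change = ((1 + 0.06)^6 − 1) × 100% ≈ 41.9%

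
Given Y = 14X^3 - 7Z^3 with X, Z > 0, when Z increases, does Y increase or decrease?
Y decreases

Taking the partial derivative:
∂Y/∂Z = -21Z^2

∂Y/∂Z = -21Z^2 < 0 (assuming positive values)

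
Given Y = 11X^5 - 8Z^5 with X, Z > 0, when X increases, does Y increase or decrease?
Y increases

Taking the partial derivative:
∂Y/∂X = 55X^4

∂Y/∂X = 55X^4 > 0 (assuming positive values)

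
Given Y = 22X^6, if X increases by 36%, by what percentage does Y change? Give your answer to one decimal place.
532.8%

For Y = 22X^6:
If X → X(1 + 0.36)
Then Y → Y · (1 + 0.36)^6
     ≈ Y · 6.3275

Percentage change = ((1 + 0.36)^6 − 1) × 100% ≈ 532.8%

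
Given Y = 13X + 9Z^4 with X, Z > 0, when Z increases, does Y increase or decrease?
Y increases

Taking the partial derivative:
∂Y/∂Z = 36Z^3

∂Y/∂Z = 36Z^3 > 0 (assuming positive values)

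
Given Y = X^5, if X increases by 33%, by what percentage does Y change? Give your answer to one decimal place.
316.2%

For Y = X^5:
If X → X(1 + 0.33)
Then Y → Y · (1 + 0.33)^5
     ≈ Y · 4.1616

Percentage change = ((1 + 0.33)^5 − 1) × 100% ≈ 316.2%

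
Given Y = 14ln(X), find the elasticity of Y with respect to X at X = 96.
Elasticity = 1/ln(96) ≈ 0.2191

Elasticity = (dY/dX) · (X/Y)

dY/dX = 14/X
At X = 96: dY/dX = 7/48, Y = 14·ln(96)

Elasticity = (7/48) · (96 / (14·ln(96))) = 1/ln(96) ≈ 0.2191

Interpretation: for a small percentage change in X, the percentage change in Y is approximately 0.22 times as large.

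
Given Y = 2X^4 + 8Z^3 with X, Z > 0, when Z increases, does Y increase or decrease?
Y increases

Taking the partial derivative:
∂Y/∂Z = 24Z^2

∂Y/∂Z = 24Z^2 > 0 (assuming positive values)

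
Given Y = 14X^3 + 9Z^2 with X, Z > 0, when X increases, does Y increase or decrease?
Y increases

Taking the partial derivative:
∂Y/∂X = 42X^2

∂Y/∂X = 42X^2 > 0 (assuming positive values)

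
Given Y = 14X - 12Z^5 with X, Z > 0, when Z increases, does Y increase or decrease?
Y decreases

Taking the partial derivative:
∂Y/∂Z = -60Z^4

∂Y/∂Z = -60Z^4 < 0 (assuming positive values)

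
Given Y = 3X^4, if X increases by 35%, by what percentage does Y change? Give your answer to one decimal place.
232.2%

For Y = 3X^4:
If X → X(1 + 0.35)
Then Y → Y · (1 + 0.35)^4
     ≈ Y · 3.3215

Percentage change = ((1 + 0.35)^4 − 1) × 100% ≈ 232.2%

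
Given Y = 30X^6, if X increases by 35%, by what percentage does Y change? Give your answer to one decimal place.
505.3%

For Y = 30X^6:
If X → X(1 + 0.35)
Then Y → Y · (1 + 0.35)^6
     ≈ Y · 6.0534

Percentage change = ((1 + 0.35)^6 − 1) × 100% ≈ 505.3%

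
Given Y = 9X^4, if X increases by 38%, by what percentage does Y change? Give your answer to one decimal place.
262.7%

For Y = 9X^4:
If X → X(1 + 0.38)
Then Y → Y · (1 + 0.38)^4
     ≈ Y · 3.6267

Percentage change = ((1 + 0.38)^4 − 1) × 100% ≈ 262.7%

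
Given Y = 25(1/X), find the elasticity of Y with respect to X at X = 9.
Elasticity = -1

Elasticity = (dY/dX) · (X/Y)

dY/dX = -25/X²
At X = 9: dY/dX = -25/81, Y = 25/9

Elasticity = (-25/81) · (9 / (25/9)) = -1

Interpretation: for a small percentage change in X, the percentage change in Y is approximately -1.00 times as large.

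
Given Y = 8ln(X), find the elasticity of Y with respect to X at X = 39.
Elasticity = 1/ln(39) ≈ 0.2730

Elasticity = (dY/dX) · (X/Y)

dY/dX = 8/X
At X = 39: dY/dX = 8/39, Y = 8·ln(39)

Elasticity = (8/39) · (39 / (8·ln(39))) = 1/ln(39) ≈ 0.2730

Interpretation: for a small percentage change in X, the percentage change in Y is approximately 0.27 times as large.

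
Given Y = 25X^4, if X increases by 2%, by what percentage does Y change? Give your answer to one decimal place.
8.2%

For Y = 25X^4:
If X → X(1 + 0.02)
Then Y → Y · (1 + 0.02)^4
     ≈ Y · 1.0824

Percentage change = ((1 + 0.02)^4 − 1) × 100% ≈ 8.2%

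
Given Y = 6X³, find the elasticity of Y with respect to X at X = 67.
Elasticity = 3

Elasticity = (dY/dX) · (X/Y)

dY/dX = 18·X²
At X = 67: dY/dX = 80802, Y = 1804578

Elasticity = 80802 · (67 / 1804578) = 3

Interpretation: for a small percentage change in X, the percentage change in Y is approximately 3.00 times as large.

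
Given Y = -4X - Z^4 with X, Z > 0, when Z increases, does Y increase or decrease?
Y decreases

Taking the partial derivative:
∂Y/∂Z = -4Z^3

∂Y/∂Z = -4Z^3 < 0 (assuming positive values)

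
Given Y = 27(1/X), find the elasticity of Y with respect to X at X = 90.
Elasticity = -1

Elasticity = (dY/dX) · (X/Y)

dY/dX = -27/X²
At X = 90: dY/dX = -1/300, Y = 3/10

Elasticity = (-1/300) · (90 / (3/10)) = -1

Interpretation: for a small percentage change in X, the percentage change in Y is approximately -1.00 times as large.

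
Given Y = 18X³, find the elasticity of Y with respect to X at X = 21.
Elasticity = 3

Elasticity = (dY/dX) · (X/Y)

dY/dX = 54·X²
At X = 21: dY/dX = 23814, Y = 166698

Elasticity = 23814 · (21 / 166698) = 3

Interpretation: for a small percentage change in X, the percentage change in Y is approximately 3.00 times as large.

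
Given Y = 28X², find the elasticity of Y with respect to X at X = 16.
Elasticity = 2

Elasticity = (dY/dX) · (X/Y)

dY/dX = 56·X
At X = 16: dY/dX = 896, Y = 7168

Elasticity = 896 · (16 / 7168) = 2

Interpretation: for a small percentage change in X, the percentage change in Y is approximately 2.00 times as large.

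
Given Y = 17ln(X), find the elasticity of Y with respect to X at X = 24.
Elasticity = 1/ln(24) ≈ 0.3147

Elasticity = (dY/dX) · (X/Y)

dY/dX = 17/X
At X = 24: dY/dX = 17/24, Y = 17·ln(24)

Elasticity = (17/24) · (24 / (17·ln(24))) = 1/ln(24) ≈ 0.3147

Interpretation: for a small percentage change in X, the percentage change in Y is approximately 0.31 times as large.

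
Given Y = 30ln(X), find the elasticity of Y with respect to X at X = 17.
Elasticity = 1/ln(17) ≈ 0.3530

Elasticity = (dY/dX) · (X/Y)

dY/dX = 30/X
At X = 17: dY/dX = 30/17, Y = 30·ln(17)

Elasticity = (30/17) · (17 / (30·ln(17))) = 1/ln(17) ≈ 0.3530

Interpretation: for a small percentage change in X, the percentage change in Y is approximately 0.35 times as large.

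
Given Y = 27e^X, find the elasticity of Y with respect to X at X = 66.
Elasticity = 66

Elasticity = (dY/dX) · (X/Y)

dY/dX = 27·e^X
At X = 66: dY/dX = 27·e^66, Y = 27·e^66

Elasticity = (27·e^66) · (66 / (27·e^66)) = 66

Interpretation: for a small percentage change in X, the percentage change in Y is approximately 66.00 times as large.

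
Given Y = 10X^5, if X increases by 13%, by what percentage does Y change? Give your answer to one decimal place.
84.2%

For Y = 10X^5:
If X → X(1 + 0.13)
Then Y → Y · (1 + 0.13)^5
     ≈ Y · 1.8424

Percentage change = ((1 + 0.13)^5 − 1) × 100% ≈ 84.2%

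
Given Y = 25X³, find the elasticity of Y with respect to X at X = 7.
Elasticity = 3

Elasticity = (dY/dX) · (X/Y)

dY/dX = 75·X²
At X = 7: dY/dX = 3675, Y = 8575

Elasticity = 3675 · (7 / 8575) = 3

Interpretation: for a small percentage change in X, the percentage change in Y is approximately 3.00 times as large.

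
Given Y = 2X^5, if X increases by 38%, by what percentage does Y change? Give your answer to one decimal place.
400.5%

For Y = 2X^5:
If X → X(1 + 0.38)
Then Y → Y · (1 + 0.38)^5
     ≈ Y · 5.0049

Percentage change = ((1 + 0.38)^5 − 1) × 100% ≈ 400.5%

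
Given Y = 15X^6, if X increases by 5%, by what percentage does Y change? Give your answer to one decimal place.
34.0%

For Y = 15X^6:
If X → X(1 + 0.05)
Then Y → Y · (1 + 0.05)^6
     ≈ Y · 1.3401

Percentage change = ((1 + 0.05)^6 − 1) × 100% ≈ 34.0%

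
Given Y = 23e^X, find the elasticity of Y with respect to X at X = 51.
Elasticity = 51

Elasticity = (dY/dX) · (X/Y)

dY/dX = 23·e^X
At X = 51: dY/dX = 23·e^51, Y = 23·e^51

Elasticity = (23·e^51) · (51 / (23·e^51)) = 51

Interpretation: for a small percentage change in X, the percentage change in Y is approximately 51.00 times as large.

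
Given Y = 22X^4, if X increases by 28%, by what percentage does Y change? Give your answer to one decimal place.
168.4%

For Y = 22X^4:
If X → X(1 + 0.28)
Then Y → Y · (1 + 0.28)^4
     ≈ Y · 2.6844

Percentage change = ((1 + 0.28)^4 − 1) × 100% ≈ 168.4%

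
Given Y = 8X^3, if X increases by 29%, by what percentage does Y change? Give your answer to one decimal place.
114.7%

For Y = 8X^3:
If X → X(1 + 0.29)
Then Y → Y · (1 + 0.29)^3
     ≈ Y · 2.1467

Percentage change = ((1 + 0.29)^3 − 1) × 100% ≈ 114.7%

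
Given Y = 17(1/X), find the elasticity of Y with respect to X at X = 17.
Elasticity = -1

Elasticity = (dY/dX) · (X/Y)

dY/dX = -17/X²
At X = 17: dY/dX = -1/17, Y = 1

Elasticity = (-1/17) · (17 / 1) = -1

Interpretation: for a small percentage change in X, the percentage change in Y is approximately -1.00 times as large.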